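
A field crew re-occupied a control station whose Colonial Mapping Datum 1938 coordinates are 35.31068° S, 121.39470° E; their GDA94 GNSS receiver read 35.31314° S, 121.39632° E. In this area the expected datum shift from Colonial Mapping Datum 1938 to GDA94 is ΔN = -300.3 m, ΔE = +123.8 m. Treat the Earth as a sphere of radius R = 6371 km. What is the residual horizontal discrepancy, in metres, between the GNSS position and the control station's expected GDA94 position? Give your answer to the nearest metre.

35 m

Observed coordinate differences: Δφ = -0.00246°, Δλ = +0.00162°.
Converting to metres (1° lat = 111195 m, cos φ = 0.816030): observed ΔN = -273.5 m, observed ΔE = 147.0 m.
Subtracting the expected shift leaves a residual of -273.5 − (-300.3) = 26.8 m north and 147.0 − (123.8) = 23.2 m east.
Residual distance = √(26.8² + 23.2²) = 35.4 m.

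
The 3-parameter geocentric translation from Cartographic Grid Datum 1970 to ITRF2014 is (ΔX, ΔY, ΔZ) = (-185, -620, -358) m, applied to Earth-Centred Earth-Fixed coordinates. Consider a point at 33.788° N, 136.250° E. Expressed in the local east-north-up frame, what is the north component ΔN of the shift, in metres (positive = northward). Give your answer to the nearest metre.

ΔN = -133 m

The local north axis is (−sin φ cos λ, −sin φ sin λ, cos φ), giving ΔN = -74.319 + 238.430 − 297.534 = -133.42 m.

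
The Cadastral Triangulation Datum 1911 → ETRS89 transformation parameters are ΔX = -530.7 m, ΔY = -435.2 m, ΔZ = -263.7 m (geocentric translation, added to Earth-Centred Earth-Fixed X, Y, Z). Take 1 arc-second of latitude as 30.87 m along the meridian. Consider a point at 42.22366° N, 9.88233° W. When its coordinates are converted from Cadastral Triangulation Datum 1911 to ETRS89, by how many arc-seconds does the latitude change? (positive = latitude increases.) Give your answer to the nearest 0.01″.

sin φ = 0.672026, cos φ = 0.740527, sin λ = -0.171625, cos λ = 0.985162.
North component: ΔN = −sin φ cos λ·ΔX − sin φ sin λ·ΔY + cos φ·ΔZ = −(0.672026)(0.985162)(-530.7) − (0.672026)(-0.171625)(-435.2) + (0.740527)(-263.7) = 105.88 m.
1° of latitude spans 3600 × 30.87 = 111132 m, so Δφ = 105.88 / 111132 × 3600 = 3.430″.

Δφ = 3.43″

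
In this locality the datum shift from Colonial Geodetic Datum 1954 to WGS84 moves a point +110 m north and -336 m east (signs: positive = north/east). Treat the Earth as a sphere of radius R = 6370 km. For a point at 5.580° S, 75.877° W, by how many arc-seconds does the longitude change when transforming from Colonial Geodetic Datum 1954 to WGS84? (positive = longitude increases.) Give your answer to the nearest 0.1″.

At latitude -5.580°, cos φ = 0.995261.
One radian of longitude at latitude φ spans R cos φ, so Δλ = ΔE / (R cos φ) = -336.0 / (6370000 × 0.995261) = -5.2998e-05 rad = -10.932″.

Δλ = -10.9″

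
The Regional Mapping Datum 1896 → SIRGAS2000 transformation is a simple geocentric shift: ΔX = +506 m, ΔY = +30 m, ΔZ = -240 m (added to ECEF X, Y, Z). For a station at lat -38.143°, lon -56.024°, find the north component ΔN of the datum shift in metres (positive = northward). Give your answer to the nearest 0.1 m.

ΔN = -29.5 m

At φ = -38.143°, λ = -56.024°: sin φ = -0.617626, cos φ = 0.786472, sin λ = -0.829272, cos λ = 0.558846.
ΔN = −sin φ cos λ·ΔX − sin φ sin λ·ΔY + cos φ·ΔZ = −(-0.617626)(0.558846)(506) − (-0.617626)(-0.829272)(30) + (0.786472)(-240) = -29.47 m.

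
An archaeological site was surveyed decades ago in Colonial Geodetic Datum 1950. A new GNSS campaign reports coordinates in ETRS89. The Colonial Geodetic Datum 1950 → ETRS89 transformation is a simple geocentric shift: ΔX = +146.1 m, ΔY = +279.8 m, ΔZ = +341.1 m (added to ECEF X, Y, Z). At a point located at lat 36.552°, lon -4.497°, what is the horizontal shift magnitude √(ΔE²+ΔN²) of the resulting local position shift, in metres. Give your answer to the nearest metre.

353 m

At φ = 36.552°, λ = -4.497°: sin φ = 0.595552, cos φ = 0.803317, sin λ = -0.078407, cos λ = 0.996921.
ΔE = −sin λ·ΔX + cos λ·ΔY = −(-0.078407)·(146.1) + (0.996921)·(279.8) = 290.39 m.
ΔN = −sin φ cos λ·ΔX − sin φ sin λ·ΔY + cos φ·ΔZ = −(0.595552)(0.996921)(146.1) − (0.595552)(-0.078407)(279.8) + (0.803317)(341.1) = 200.33 m.
Horizontal magnitude = √(ΔE² + ΔN²) = √(290.39² + 200.33²) = 352.79 m.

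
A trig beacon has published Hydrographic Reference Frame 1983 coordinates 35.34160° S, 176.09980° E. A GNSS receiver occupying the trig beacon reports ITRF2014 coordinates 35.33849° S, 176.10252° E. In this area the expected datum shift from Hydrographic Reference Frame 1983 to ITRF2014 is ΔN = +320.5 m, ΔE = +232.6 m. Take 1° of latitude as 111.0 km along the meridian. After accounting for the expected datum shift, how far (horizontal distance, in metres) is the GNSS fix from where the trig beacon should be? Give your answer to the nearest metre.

28 m

Observed coordinate differences: Δφ = +0.00311°, Δλ = +0.00272°.
Converting to metres (1° lat = 111000 m, cos φ = 0.815718): observed ΔN = 345.2 m, observed ΔE = 246.3 m.
Subtracting the expected shift leaves a residual of 345.2 − (320.5) = 24.7 m north and 246.3 − (232.6) = 13.7 m east.
Residual distance = √(24.7² + 13.7²) = 28.2 m.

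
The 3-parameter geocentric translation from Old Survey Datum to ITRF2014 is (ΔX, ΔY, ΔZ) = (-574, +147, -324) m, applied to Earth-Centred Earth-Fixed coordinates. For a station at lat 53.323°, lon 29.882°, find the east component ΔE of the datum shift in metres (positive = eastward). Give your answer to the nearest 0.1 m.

ΔE = 413.4 m

At φ = 53.323°, λ = 29.882°: sin φ = 0.802015, cos φ = 0.597303, sin λ = 0.498215, cos λ = 0.867053.
ΔE = −sin λ·ΔX + cos λ·ΔY = −(0.498215)·(-574) + (0.867053)·(147) = 413.43 m.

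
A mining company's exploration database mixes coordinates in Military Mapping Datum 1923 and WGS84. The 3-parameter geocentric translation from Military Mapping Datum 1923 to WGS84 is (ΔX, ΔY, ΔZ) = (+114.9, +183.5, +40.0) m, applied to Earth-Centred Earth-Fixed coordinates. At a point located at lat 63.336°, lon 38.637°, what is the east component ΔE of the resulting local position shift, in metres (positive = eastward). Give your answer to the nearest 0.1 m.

ΔE = 71.6 m

At φ = 63.336°, λ = 38.637°: sin φ = 0.893654, cos φ = 0.448758, sin λ = 0.624384, cos λ = 0.781117.
ΔE = −sin λ·ΔX + cos λ·ΔY = −(0.624384)·(114.9) + (0.781117)·(183.5) = 71.59 m.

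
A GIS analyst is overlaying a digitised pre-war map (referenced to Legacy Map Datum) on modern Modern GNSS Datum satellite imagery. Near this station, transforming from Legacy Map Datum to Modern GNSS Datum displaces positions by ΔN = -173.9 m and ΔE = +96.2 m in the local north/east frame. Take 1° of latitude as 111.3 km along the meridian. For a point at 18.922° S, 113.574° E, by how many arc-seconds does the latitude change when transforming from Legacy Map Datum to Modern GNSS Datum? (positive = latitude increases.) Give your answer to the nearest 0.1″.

1° of latitude = 111.3 km, so Δφ = -173.9 / 111300 = -0.0015624° = -5.625″.

Δφ = -5.6″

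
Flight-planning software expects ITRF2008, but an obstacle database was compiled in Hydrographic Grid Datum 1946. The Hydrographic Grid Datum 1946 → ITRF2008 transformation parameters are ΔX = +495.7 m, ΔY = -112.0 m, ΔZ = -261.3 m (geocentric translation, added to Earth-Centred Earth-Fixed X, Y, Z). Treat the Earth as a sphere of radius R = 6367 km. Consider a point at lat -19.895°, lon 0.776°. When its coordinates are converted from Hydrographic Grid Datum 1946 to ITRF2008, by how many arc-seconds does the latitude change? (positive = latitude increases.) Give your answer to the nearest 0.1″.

sin φ = -0.340297, cos φ = 0.940318, sin λ = 0.013543, cos λ = 0.999908.
North component: ΔN = −sin φ cos λ·ΔX − sin φ sin λ·ΔY + cos φ·ΔZ = −(-0.340297)(0.999908)(495.7) − (-0.340297)(0.013543)(-112.0) + (0.940318)(-261.3) = -77.55 m.
1° of latitude spans πR/180 = 111125 m, so Δφ = -77.55 / 111125 × 3600 = -2.512″.

Δφ = -2.5″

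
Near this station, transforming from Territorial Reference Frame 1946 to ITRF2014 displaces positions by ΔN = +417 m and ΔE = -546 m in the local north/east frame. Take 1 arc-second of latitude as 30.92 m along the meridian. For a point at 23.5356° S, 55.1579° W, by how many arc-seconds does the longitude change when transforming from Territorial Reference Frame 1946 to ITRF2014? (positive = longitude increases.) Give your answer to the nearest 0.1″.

Δλ = -19.3″

At latitude -23.5356°, cos φ = 0.916812.
1″ of longitude at this latitude = 30.92 × cos φ = 28.3478 m, so Δλ = -546.0 / 28.3478 = -19.261″.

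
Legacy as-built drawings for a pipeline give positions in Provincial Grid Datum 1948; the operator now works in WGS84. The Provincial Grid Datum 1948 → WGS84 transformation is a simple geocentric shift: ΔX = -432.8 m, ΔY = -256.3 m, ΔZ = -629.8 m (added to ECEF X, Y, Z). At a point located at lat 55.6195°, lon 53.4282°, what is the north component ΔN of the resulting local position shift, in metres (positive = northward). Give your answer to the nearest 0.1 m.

ΔN = 27.1 m

At φ = 55.6195°, λ = 53.4282°: sin φ = 0.825306, cos φ = 0.564686, sin λ = 0.803111, cos λ = 0.595830.
ΔN = −sin φ cos λ·ΔX − sin φ sin λ·ΔY + cos φ·ΔZ = −(0.825306)(0.595830)(-432.8) − (0.825306)(0.803111)(-256.3) + (0.564686)(-629.8) = 27.07 m.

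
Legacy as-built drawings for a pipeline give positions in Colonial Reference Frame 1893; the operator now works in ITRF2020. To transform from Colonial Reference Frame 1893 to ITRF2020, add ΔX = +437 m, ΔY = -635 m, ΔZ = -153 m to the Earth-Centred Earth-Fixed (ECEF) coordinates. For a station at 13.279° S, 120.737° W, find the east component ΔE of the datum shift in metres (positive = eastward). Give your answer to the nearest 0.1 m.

The local east axis at (φ, λ) is (−sin λ, cos λ, 0), so ΔE = −sin(-120.737°)·437 + cos(-120.737°)·(-635) = 700.16 m.

ΔE = 700.2 m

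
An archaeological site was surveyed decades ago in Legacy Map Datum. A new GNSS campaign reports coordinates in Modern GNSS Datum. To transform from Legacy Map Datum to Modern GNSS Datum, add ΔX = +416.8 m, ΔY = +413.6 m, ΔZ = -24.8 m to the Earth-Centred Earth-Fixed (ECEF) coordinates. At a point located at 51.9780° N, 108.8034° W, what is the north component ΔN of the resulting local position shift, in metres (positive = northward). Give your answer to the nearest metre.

ΔN = 399 m

At φ = 51.9780°, λ = -108.8034°: sin φ = 0.787774, cos φ = 0.615964, sin λ = -0.946630, cos λ = -0.322322.
ΔN = −sin φ cos λ·ΔX − sin φ sin λ·ΔY + cos φ·ΔZ = −(0.787774)(-0.322322)(416.8) − (0.787774)(-0.946630)(413.6) + (0.615964)(-24.8) = 398.99 m.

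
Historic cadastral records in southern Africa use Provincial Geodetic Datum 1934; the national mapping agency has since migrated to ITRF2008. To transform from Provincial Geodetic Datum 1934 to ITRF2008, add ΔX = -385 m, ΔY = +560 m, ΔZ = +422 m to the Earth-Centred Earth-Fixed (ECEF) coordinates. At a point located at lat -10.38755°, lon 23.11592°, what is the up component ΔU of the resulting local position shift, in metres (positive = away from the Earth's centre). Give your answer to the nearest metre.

ΔU = -208 m

At φ = -10.38755°, λ = 23.11592°: sin φ = -0.180305, cos φ = 0.983611, sin λ = 0.392593, cos λ = 0.919712.
ΔU = cos φ cos λ·ΔX + cos φ sin λ·ΔY + sin φ·ΔZ = (0.983611)(0.919712)(-385) + (0.983611)(0.392593)(560) + (-0.180305)(422) = -208.13 m.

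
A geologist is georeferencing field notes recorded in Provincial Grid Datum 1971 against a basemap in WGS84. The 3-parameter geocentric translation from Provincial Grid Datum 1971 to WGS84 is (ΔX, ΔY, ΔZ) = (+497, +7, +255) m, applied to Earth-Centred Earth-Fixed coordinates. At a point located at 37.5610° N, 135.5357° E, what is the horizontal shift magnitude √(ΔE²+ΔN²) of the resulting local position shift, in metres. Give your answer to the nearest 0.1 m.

545.2 m

The local east axis at (φ, λ) is (−sin λ, cos λ, 0), so ΔE = −sin(135.5357°)·497 + cos(135.5357°)·7 = -353.13 m.
The local north axis is (−sin φ cos λ, −sin φ sin λ, cos φ), giving ΔN = 216.229 − 2.989 + 202.140 = 415.38 m.
Horizontal magnitude = √(ΔE² + ΔN²) = √((-353.13)² + 415.38²) = 545.20 m.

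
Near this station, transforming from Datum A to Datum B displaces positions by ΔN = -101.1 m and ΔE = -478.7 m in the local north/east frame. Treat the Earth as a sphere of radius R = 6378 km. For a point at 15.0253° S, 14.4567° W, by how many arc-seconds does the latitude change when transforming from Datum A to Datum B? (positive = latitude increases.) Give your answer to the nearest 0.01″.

On a sphere of radius R, 1 rad of latitude = R, so Δφ = ΔN / R = -101.1 / 6378000 = -1.5851e-05 rad = -3.270″.

Δφ = -3.27″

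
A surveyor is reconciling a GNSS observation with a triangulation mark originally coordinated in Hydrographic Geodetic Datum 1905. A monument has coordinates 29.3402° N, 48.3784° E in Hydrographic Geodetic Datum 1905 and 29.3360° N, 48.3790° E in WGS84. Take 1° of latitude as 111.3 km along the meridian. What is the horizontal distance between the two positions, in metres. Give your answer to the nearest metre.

471 m

Δφ = 29.3360° − 29.3402° = -0.0042°; Δλ = 48.3790° − 48.3784° = +0.0006°.
ΔN = Δφ × 111300 = -467.5 m; ΔE = Δλ × 111300 × cos(29.3402°) = +0.0006 × 111300 × 0.871726 = 58.2 m.
Distance = √(ΔE² + ΔN²) = √(58.2² + (-467.5)²) = 471.1 m.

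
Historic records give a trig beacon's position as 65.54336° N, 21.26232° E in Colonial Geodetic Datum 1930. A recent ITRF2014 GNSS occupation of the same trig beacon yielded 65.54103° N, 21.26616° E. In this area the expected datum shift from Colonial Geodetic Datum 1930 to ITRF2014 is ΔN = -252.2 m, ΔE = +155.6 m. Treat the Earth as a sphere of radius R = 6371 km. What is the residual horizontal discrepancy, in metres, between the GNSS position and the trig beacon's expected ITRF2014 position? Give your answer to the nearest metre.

22 m

Observed coordinate differences: Δφ = -0.00233°, Δλ = +0.00384°.
Converting to metres (1° lat = 111195 m, cos φ = 0.414004): observed ΔN = -259.1 m, observed ΔE = 176.8 m.
Subtracting the expected shift leaves a residual of -259.1 − (-252.2) = -6.9 m north and 176.8 − (155.6) = 21.2 m east.
Residual distance = √((-6.9)² + 21.2²) = 22.3 m.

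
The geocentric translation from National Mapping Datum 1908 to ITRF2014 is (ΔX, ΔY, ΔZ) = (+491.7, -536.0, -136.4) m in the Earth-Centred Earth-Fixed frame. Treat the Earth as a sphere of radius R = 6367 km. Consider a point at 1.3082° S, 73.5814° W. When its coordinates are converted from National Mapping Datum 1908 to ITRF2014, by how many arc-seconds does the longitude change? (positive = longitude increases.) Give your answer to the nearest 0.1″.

sin φ = -0.022830, cos φ = 0.999739, sin λ = -0.959222, cos λ = 0.282653.
East component: ΔE = −sin λ·ΔX + cos λ·ΔY = −(-0.959222)(491.7) + (0.282653)(-536.0) = 320.15 m.
1° of latitude spans πR/180 = 111125 m; at latitude φ, 1° of longitude spans that × cos φ = 111096.1 m, so Δλ = 320.15 / 111096.1 × 3600 = 10.374″.

Δλ = 10.4″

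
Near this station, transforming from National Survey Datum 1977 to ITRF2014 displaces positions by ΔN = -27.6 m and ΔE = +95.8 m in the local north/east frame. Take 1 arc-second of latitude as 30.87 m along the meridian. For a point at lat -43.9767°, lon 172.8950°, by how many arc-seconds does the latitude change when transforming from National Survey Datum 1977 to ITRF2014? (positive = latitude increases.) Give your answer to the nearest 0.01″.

1″ of latitude = 30.87 m, so Δφ = -27.6 / 30.87 = -0.894″.

Δφ = -0.89″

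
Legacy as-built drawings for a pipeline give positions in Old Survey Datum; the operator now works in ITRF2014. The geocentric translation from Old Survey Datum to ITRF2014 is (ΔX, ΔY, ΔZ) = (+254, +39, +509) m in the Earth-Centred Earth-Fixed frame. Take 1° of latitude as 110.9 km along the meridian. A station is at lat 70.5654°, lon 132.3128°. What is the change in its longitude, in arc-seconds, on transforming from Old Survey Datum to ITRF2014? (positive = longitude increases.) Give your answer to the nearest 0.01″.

sin φ = 0.943022, cos φ = 0.332731, sin λ = 0.739481, cos λ = -0.673178.
East component: ΔE = −sin λ·ΔX + cos λ·ΔY = −(0.739481)(254) + (-0.673178)(39) = -214.08 m.
1° of latitude spans 110900 m; at latitude φ, 1° of longitude spans that × cos φ = 36899.8 m, so Δλ = -214.08 / 36899.8 × 3600 = -20.886″.

Δλ = -20.89″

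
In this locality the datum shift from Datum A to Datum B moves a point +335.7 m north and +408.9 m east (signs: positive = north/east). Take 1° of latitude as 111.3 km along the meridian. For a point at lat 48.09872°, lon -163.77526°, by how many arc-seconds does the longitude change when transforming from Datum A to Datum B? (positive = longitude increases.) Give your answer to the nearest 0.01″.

Δλ = 19.80″

At latitude 48.09872°, cos φ = 0.667849.
1° of longitude at this latitude = 111.3 × cos φ = 74.33 km, so Δλ = 408.9 / 74331.6 = 0.0055010° = 19.804″.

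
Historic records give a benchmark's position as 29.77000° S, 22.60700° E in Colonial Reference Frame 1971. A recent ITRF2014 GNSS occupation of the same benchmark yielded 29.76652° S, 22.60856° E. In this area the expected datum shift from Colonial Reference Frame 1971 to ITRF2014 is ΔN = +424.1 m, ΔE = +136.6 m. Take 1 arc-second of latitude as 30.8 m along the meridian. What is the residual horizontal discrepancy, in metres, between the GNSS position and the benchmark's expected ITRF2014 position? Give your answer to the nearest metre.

Observed coordinate differences: Δφ = +0.00348°, Δλ = +0.00156°.
Converting to metres (1° lat = 110880 m, cos φ = 0.868026): observed ΔN = 385.9 m, observed ΔE = 150.1 m.
Subtracting the expected shift leaves a residual of 385.9 − (424.1) = -38.2 m north and 150.1 − (136.6) = 13.5 m east.
Residual distance = √((-38.2)² + 13.5²) = 40.6 m.

41 m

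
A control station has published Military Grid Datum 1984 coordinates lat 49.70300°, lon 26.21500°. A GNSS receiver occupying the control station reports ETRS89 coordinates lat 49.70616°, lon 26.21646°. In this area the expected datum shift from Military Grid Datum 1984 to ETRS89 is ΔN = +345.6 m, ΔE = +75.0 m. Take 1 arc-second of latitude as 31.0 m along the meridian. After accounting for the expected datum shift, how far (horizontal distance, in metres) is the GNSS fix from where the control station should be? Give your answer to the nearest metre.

Observed coordinate differences: Δφ = +0.00316°, Δλ = +0.00146°.
Converting to metres (1° lat = 111600 m, cos φ = 0.646750): observed ΔN = 352.7 m, observed ΔE = 105.4 m.
Subtracting the expected shift leaves a residual of 352.7 − (345.6) = 7.1 m north and 105.4 − (75.0) = 30.4 m east.
Residual distance = √(7.1² + 30.4²) = 31.2 m.

31 m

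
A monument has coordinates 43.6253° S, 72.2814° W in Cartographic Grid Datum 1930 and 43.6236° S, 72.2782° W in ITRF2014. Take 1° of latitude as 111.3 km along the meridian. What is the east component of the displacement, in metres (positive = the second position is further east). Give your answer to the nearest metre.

Δφ = -43.6236° − -43.6253° = +0.0017°; Δλ = -72.2782° − -72.2814° = +0.0032°.
ΔN = Δφ × 111300 = 189.2 m; ΔE = Δλ × 111300 × cos(-43.6253°) = +0.0032 × 111300 × 0.723867 = 257.8 m.

ΔE = 258 m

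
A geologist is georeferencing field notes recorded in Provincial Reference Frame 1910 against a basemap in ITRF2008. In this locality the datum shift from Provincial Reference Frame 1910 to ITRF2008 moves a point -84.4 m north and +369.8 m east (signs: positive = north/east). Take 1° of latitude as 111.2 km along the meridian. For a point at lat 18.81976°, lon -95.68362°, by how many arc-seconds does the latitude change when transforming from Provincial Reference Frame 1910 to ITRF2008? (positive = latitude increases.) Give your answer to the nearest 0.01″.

1° of latitude = 111.2 km, so Δφ = -84.4 / 111200 = -0.0007590° = -2.732″.

Δφ = -2.73″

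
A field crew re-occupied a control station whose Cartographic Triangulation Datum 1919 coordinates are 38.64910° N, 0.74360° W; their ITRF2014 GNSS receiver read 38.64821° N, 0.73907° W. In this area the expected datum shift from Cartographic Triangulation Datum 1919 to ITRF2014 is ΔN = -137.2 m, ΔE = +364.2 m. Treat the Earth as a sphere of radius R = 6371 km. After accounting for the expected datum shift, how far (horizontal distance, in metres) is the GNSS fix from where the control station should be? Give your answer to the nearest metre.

48 m

Observed coordinate differences: Δφ = -0.00089°, Δλ = +0.00453°.
Converting to metres (1° lat = 111195 m, cos φ = 0.780986): observed ΔN = -99.0 m, observed ΔE = 393.4 m.
Subtracting the expected shift leaves a residual of -99.0 − (-137.2) = 38.2 m north and 393.4 − (364.2) = 29.2 m east.
Residual distance = √(38.2² + 29.2²) = 48.1 m.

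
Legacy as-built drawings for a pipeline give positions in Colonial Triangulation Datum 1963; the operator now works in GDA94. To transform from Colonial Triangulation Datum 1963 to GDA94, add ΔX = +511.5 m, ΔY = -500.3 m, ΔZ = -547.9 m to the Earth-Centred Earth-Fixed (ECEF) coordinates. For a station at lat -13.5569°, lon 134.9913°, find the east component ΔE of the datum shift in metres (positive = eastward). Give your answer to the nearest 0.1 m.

At φ = -13.5569°, λ = 134.9913°: sin φ = -0.234411, cos φ = 0.972138, sin λ = 0.707214, cos λ = -0.706999.
ΔE = −sin λ·ΔX + cos λ·ΔY = −(0.707214)·(511.5) + (-0.706999)·(-500.3) = -8.03 m.

ΔE = -8.0 m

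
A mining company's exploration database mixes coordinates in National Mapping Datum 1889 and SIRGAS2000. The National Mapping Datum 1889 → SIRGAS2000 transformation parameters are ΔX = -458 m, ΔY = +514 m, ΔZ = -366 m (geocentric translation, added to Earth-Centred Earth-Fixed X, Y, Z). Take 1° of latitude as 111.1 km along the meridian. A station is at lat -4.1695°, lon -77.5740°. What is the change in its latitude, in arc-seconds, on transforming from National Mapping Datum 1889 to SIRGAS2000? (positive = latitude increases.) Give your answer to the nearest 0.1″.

Δφ = -13.2″

sin φ = -0.072707, cos φ = 0.997353, sin λ = -0.976575, cos λ = 0.215179.
North component: ΔN = −sin φ cos λ·ΔX − sin φ sin λ·ΔY + cos φ·ΔZ = −(-0.072707)(0.215179)(-458) − (-0.072707)(-0.976575)(514) + (0.997353)(-366) = -408.69 m.
1° of latitude spans 111100 m, so Δφ = -408.69 / 111100 × 3600 = -13.243″.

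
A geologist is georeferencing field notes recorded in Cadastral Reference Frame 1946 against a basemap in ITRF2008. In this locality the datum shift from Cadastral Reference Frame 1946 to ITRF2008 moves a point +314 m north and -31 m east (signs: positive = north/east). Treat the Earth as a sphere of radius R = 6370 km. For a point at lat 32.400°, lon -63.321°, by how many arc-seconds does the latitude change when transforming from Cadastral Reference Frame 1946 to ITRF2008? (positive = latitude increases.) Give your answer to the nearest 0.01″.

Δφ = 10.17″

On a sphere of radius R, 1 rad of latitude = R, so Δφ = ΔN / R = 314.0 / 6370000 = 4.9294e-05 rad = 10.168″.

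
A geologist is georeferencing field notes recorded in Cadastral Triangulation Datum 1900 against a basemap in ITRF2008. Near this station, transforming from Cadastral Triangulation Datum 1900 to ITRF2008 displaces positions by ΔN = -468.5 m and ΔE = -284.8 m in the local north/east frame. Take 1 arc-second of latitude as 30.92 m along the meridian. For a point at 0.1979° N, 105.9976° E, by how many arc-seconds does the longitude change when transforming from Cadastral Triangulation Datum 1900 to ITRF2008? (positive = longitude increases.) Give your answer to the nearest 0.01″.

At latitude 0.1979°, cos φ = 0.999994.
1″ of longitude at this latitude = 30.92 × cos φ = 30.9198 m, so Δλ = -284.8 / 30.9198 = -9.211″.

Δλ = -9.21″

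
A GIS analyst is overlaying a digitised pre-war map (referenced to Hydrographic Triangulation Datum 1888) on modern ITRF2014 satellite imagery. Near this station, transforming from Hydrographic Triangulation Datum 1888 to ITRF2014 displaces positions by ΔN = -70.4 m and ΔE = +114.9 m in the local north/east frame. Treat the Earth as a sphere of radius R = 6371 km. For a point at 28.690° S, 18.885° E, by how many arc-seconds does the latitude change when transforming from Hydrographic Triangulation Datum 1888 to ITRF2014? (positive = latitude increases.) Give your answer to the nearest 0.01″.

On a sphere of radius R, 1 rad of latitude = R, so Δφ = ΔN / R = -70.4 / 6371000 = -1.1050e-05 rad = -2.279″.

Δφ = -2.28″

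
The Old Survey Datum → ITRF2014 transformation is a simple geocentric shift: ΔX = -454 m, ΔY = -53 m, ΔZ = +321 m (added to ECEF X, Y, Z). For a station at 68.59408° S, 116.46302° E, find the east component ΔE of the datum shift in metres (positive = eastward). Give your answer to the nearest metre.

ΔE = 430 m

At φ = -68.59408°, λ = 116.46302°: sin φ = -0.931018, cos φ = 0.364973, sin λ = 0.895222, cos λ = -0.445620.
ΔE = −sin λ·ΔX + cos λ·ΔY = −(0.895222)·(-454) + (-0.445620)·(-53) = 430.05 m.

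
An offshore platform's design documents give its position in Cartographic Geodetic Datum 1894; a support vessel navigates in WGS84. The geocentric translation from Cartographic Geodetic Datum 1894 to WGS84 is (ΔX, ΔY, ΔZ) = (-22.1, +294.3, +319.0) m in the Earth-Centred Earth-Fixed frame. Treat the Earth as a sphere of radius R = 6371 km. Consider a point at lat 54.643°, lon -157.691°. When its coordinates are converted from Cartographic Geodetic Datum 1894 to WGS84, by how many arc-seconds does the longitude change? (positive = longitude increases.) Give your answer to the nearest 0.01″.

Δλ = -15.70″

sin φ = 0.815562, cos φ = 0.578669, sin λ = -0.379601, cos λ = -0.925150.
East component: ΔE = −sin λ·ΔX + cos λ·ΔY = −(-0.379601)(-22.1) + (-0.925150)(294.3) = -280.66 m.
1° of latitude spans πR/180 = 111195 m; at latitude φ, 1° of longitude spans that × cos φ = 64345.1 m, so Δλ = -280.66 / 64345.1 × 3600 = -15.703″.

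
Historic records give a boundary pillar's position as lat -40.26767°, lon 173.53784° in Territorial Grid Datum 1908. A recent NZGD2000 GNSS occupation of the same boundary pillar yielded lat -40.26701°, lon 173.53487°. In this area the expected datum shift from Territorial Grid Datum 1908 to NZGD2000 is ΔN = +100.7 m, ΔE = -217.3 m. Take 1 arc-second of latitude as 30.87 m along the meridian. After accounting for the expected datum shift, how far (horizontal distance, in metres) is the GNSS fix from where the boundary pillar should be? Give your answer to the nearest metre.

Observed coordinate differences: Δφ = +0.00066°, Δλ = -0.00297°.
Converting to metres (1° lat = 111132 m, cos φ = 0.763033): observed ΔN = 73.3 m, observed ΔE = -251.8 m.
Subtracting the expected shift leaves a residual of 73.3 − (100.7) = -27.4 m north and -251.8 − (-217.3) = -34.5 m east.
Residual distance = √((-27.4)² + (-34.5)²) = 44.1 m.

44 m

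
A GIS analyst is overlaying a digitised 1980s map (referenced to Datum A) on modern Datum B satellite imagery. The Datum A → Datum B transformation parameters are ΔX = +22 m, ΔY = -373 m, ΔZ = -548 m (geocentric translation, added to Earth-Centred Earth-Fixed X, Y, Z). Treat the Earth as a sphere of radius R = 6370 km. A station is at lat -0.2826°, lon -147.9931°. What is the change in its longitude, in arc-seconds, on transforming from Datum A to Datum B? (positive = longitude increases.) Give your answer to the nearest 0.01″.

sin φ = -0.004932, cos φ = 0.999988, sin λ = -0.530021, cos λ = -0.847984.
East component: ΔE = −sin λ·ΔX + cos λ·ΔY = −(-0.530021)(22) + (-0.847984)(-373) = 327.96 m.
1° of latitude spans πR/180 = 111177 m; at latitude φ, 1° of longitude spans that × cos φ = 111176.1 m, so Δλ = 327.96 / 111176.1 × 3600 = 10.620″.

Δλ = 10.62″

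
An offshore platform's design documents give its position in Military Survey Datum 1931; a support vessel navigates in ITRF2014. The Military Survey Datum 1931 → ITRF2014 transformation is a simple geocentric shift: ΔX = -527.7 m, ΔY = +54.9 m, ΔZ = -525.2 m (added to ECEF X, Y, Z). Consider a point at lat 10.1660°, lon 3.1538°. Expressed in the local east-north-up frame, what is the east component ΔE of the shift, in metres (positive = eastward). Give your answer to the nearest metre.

The local east axis at (φ, λ) is (−sin λ, cos λ, 0), so ΔE = −sin(3.1538°)·(-527.7) + cos(3.1538°)·54.9 = 83.85 m.

ΔE = 84 m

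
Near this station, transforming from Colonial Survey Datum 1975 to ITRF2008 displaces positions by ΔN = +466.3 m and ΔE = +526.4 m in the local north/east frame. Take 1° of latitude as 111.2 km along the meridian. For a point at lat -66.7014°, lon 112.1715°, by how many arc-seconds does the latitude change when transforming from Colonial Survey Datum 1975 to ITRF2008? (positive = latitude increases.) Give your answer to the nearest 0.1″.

Δφ = 15.1″

1° of latitude = 111.2 km, so Δφ = 466.3 / 111200 = 0.0041933° = 15.096″.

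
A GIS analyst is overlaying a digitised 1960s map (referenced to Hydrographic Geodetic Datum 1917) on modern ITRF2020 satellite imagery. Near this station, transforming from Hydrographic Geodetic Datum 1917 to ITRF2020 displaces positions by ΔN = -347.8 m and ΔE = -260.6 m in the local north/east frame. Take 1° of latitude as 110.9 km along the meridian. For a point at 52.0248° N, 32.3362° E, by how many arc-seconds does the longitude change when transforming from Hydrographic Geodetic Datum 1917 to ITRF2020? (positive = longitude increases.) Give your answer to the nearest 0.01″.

At latitude 52.0248°, cos φ = 0.615320.
1° of longitude at this latitude = 110.9 × cos φ = 68.24 km, so Δλ = -260.6 / 68239.0 = -0.0038189° = -13.748″.

Δλ = -13.75″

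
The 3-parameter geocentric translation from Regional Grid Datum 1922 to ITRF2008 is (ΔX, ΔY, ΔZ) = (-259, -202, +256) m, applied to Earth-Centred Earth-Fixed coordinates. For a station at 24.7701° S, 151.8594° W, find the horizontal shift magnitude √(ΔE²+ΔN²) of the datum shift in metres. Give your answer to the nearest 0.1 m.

At φ = -24.7701°, λ = -151.8594°: sin φ = -0.418978, cos φ = 0.907996, sin λ = -0.471637, cos λ = -0.881793.
ΔE = −sin λ·ΔX + cos λ·ΔY = −(-0.471637)·(-259) + (-0.881793)·(-202) = 55.97 m.
ΔN = −sin φ cos λ·ΔX − sin φ sin λ·ΔY + cos φ·ΔZ = −(-0.418978)(-0.881793)(-259) − (-0.418978)(-0.471637)(-202) + (0.907996)(256) = 368.05 m.
Horizontal magnitude = √(ΔE² + ΔN²) = √(55.97² + 368.05²) = 372.28 m.

372.3 m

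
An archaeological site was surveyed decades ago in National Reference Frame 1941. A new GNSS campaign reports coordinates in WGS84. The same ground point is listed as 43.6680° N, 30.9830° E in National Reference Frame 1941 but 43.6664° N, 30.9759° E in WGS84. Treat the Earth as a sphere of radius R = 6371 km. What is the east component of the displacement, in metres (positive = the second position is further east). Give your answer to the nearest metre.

ΔE = -571 m

Δφ = 43.6664° − 43.6680° = -0.0016°; Δλ = 30.9759° − 30.9830° = -0.0071°.
1° along a meridian = πR/180 = 111195 m.
ΔN = Δφ × 111195 = -177.9 m; ΔE = Δλ × 111195 × cos(43.6680°) = -0.0071 × 111195 × 0.723353 = -571.1 m.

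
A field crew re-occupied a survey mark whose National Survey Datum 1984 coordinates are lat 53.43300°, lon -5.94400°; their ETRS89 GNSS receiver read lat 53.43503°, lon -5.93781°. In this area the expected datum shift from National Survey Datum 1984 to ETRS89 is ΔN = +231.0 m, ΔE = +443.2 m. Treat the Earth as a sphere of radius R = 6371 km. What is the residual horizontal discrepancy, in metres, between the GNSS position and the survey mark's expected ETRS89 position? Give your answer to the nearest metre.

34 m

Observed coordinate differences: Δφ = +0.00203°, Δλ = +0.00619°.
Converting to metres (1° lat = 111195 m, cos φ = 0.595762): observed ΔN = 225.7 m, observed ΔE = 410.1 m.
Subtracting the expected shift leaves a residual of 225.7 − (231.0) = -5.3 m north and 410.1 − (443.2) = -33.1 m east.
Residual distance = √((-5.3)² + (-33.1)²) = 33.6 m.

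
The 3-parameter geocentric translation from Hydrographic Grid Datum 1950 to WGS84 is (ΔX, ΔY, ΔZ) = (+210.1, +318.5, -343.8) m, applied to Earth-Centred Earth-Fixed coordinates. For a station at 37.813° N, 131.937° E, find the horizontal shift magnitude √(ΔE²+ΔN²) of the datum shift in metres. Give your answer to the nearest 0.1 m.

495.7 m

The local east axis at (φ, λ) is (−sin λ, cos λ, 0), so ΔE = −sin(131.937°)·210.1 + cos(131.937°)·318.5 = -369.15 m.
The local north axis is (−sin φ cos λ, −sin φ sin λ, cos φ), giving ΔN = 86.085 − 145.256 − 271.607 = -330.78 m.
Horizontal magnitude = √(ΔE² + ΔN²) = √((-369.15)² + (-330.78)²) = 495.67 m.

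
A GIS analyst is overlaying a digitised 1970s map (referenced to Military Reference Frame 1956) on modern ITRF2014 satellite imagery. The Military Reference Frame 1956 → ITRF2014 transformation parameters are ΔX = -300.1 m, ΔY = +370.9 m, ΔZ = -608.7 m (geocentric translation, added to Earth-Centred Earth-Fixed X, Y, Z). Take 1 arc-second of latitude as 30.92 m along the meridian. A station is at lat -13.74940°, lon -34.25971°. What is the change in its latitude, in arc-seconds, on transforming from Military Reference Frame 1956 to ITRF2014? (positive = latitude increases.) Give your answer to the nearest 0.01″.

Δφ = -22.63″

sin φ = -0.237676, cos φ = 0.971345, sin λ = -0.562945, cos λ = 0.826494.
North component: ΔN = −sin φ cos λ·ΔX − sin φ sin λ·ΔY + cos φ·ΔZ = −(-0.237676)(0.826494)(-300.1) − (-0.237676)(-0.562945)(370.9) + (0.971345)(-608.7) = -699.83 m.
1° of latitude spans 3600 × 30.92 = 111312 m, so Δφ = -699.83 / 111312 × 3600 = -22.634″.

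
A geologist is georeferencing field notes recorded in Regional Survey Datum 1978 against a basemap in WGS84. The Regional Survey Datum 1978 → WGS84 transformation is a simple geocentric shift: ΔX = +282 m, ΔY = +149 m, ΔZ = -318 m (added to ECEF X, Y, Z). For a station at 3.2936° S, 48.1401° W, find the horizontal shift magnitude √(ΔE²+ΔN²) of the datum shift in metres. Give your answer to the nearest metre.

The local east axis at (φ, λ) is (−sin λ, cos λ, 0), so ΔE = −sin(-48.1401°)·282 + cos(-48.1401°)·149 = 309.46 m.
The local north axis is (−sin φ cos λ, −sin φ sin λ, cos φ), giving ΔN = 10.812 − 6.376 − 317.475 = -313.04 m.
Horizontal magnitude = √(ΔE² + ΔN²) = √(309.46² + (-313.04)²) = 440.18 m.

440 m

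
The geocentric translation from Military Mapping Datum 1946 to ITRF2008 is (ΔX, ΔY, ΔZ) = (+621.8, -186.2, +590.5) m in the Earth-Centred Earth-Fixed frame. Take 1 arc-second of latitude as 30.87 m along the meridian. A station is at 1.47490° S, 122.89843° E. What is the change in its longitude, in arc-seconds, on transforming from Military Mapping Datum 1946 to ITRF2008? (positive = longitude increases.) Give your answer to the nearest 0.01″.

Δλ = -13.64″

sin φ = -0.025739, cos φ = 0.999669, sin λ = 0.839635, cos λ = -0.543151.
East component: ΔE = −sin λ·ΔX + cos λ·ΔY = −(0.839635)(621.8) + (-0.543151)(-186.2) = -420.95 m.
1° of latitude spans 3600 × 30.87 = 111132 m; at latitude φ, 1° of longitude spans that × cos φ = 111095.2 m, so Δλ = -420.95 / 111095.2 × 3600 = -13.641″.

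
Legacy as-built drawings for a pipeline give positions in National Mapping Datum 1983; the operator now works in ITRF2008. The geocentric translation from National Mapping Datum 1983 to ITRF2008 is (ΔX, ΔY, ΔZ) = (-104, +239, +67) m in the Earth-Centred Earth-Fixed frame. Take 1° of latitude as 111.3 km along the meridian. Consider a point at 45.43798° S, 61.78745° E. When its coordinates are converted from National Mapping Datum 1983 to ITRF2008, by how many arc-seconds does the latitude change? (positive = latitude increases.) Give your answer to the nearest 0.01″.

Δφ = 5.24″

sin φ = -0.712491, cos φ = 0.701681, sin λ = 0.881200, cos λ = 0.472744.
North component: ΔN = −sin φ cos λ·ΔX − sin φ sin λ·ΔY + cos φ·ΔZ = −(-0.712491)(0.472744)(-104) − (-0.712491)(0.881200)(239) + (0.701681)(67) = 162.04 m.
1° of latitude spans 111300 m, so Δφ = 162.04 / 111300 × 3600 = 5.241″.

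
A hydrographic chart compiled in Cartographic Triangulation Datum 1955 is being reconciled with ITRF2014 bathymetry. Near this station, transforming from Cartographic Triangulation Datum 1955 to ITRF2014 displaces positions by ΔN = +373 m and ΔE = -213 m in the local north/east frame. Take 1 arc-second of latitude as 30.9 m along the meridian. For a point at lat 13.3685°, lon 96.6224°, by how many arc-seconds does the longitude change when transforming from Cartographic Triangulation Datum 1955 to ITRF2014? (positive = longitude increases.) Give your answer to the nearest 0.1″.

Δλ = -7.1″

At latitude 13.3685°, cos φ = 0.972903.
1″ of longitude at this latitude = 30.90 × cos φ = 30.0627 m, so Δλ = -213.0 / 30.0627 = -7.085″.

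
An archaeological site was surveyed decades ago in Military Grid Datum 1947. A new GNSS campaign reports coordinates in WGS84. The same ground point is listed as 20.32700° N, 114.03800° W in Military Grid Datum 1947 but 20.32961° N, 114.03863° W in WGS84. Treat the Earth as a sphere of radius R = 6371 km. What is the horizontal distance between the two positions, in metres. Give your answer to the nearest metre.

298 m

Δφ = 20.32961° − 20.32700° = +0.00261°; Δλ = -114.03863° − -114.03800° = -0.00063°.
1° along a meridian = πR/180 = 111195 m.
ΔN = Δφ × 111195 = 290.2 m; ΔE = Δλ × 111195 × cos(20.32700°) = -0.00063 × 111195 × 0.937725 = -65.7 m.
Distance = √(ΔE² + ΔN²) = √((-65.7)² + 290.2²) = 297.6 m.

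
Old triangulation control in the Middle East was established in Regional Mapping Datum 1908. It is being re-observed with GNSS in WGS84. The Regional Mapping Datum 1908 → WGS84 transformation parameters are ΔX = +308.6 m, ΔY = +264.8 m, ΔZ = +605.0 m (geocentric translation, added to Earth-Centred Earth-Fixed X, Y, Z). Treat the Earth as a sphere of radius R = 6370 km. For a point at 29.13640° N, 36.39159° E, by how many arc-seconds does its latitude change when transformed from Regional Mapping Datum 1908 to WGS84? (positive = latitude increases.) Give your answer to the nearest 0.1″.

Δφ = 10.7″

sin φ = 0.486890, cos φ = 0.873463, sin λ = 0.593301, cos λ = 0.804981.
North component: ΔN = −sin φ cos λ·ΔX − sin φ sin λ·ΔY + cos φ·ΔZ = −(0.486890)(0.804981)(308.6) − (0.486890)(0.593301)(264.8) + (0.873463)(605.0) = 331.00 m.
1° of latitude spans πR/180 = 111177 m, so Δφ = 331.00 / 111177 × 3600 = 10.718″.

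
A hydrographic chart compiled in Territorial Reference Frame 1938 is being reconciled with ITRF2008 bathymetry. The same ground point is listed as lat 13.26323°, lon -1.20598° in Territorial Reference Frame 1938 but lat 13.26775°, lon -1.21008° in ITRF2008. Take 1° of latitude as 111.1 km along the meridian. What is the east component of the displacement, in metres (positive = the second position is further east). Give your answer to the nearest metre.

ΔE = -443 m

Δφ = 13.26775° − 13.26323° = +0.00452°; Δλ = -1.21008° − -1.20598° = -0.00410°.
ΔN = Δφ × 111100 = 502.2 m; ΔE = Δλ × 111100 × cos(13.26323°) = -0.00410 × 111100 × 0.973326 = -443.4 m.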